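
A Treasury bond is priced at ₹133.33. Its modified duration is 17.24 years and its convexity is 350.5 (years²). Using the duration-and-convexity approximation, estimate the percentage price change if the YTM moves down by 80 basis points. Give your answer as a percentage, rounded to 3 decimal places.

+14.914%

Duration effect: -D_mod·Δy = -17.24 × (-0.008) = +0.137920
Convexity effect: ½·C·(Δy)² = 0.5 × 350.5 × (-0.008)² = +0.0112160
ΔP/P ≈ +0.137920 + 0.0112160 = +0.149136
= +14.9136%.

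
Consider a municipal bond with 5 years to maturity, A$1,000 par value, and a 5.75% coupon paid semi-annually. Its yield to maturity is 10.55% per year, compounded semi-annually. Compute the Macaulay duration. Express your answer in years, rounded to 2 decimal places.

4.34 years

Periodic yield y = 0.05275. Discount each cash flow and weight by its period:
  t   CF        PV=CF/(1+0.05275)^t    t·PV
  1        28.75        27.3094        27.3094
  2        28.75        25.9410        51.8821
  3        28.75        24.6412        73.9236
  4        28.75        23.4065        93.6261
  5        28.75        22.2337       111.1685
  6        28.75        21.1196       126.7178
  7        28.75        20.0614       140.4298
  8        28.75        19.0562       152.4494
  9        28.75        18.1013       162.9120
  10    1,028.75       615.2581     6,152.5811
  Σ                    817.1285     7,092.9998
Price P = Σ PV = 817.1285.
Macaulay duration = Σ(t·PV) / P = 7,092.9998 / 817.1285 = 8.68040 half-year periods.
In years: 8.68040 / 2 = 4.34020 years.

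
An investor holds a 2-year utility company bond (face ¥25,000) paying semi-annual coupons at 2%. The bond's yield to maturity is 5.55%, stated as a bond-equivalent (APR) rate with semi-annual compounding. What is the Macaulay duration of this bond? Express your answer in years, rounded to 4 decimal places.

Periodic yield y = 0.02775. Discount each cash flow and weight by its period:
  t   CF        PV=CF/(1+0.02775)^t    t·PV
  1       250.00       243.2498       243.2498
  2       250.00       236.6819       473.3638
  3       250.00       230.2913       690.8739
  4    25,250.00    22,631.4010    90,525.6042
  Σ                 23,341.6241    91,933.0917
Price P = Σ PV = 23,341.6241.
Macaulay duration = Σ(t·PV) / P = 91,933.0917 / 23,341.6241 = 3.93859 half-year periods.
In years: 3.93859 / 2 = 1.96930 years.

1.9693 years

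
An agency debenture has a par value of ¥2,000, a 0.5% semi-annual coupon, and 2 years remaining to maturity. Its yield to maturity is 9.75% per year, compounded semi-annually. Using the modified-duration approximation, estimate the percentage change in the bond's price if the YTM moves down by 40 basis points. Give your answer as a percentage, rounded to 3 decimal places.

+0.760%

Periodic yield y = 0.04875. Modified duration first:
  t   CF        PV=CF/(1+0.04875)^t    t·PV
  1         5.00         4.7676         4.7676
  2         5.00         4.5460         9.0919
  3         5.00         4.3347        13.0040
  4     2,005.00     1,657.3967     6,629.5870
  Σ                  1,671.0449     6,656.4504
P = 1,671.0449; D_Mac = 3.98341 half-year periods = 1.99170 yrs; D_mod = 1.99170/(1+0.04875) = 1.89912 yrs.
ΔP/P ≈ -D_mod · Δy = -1.89912 × (-0.004) = +0.007596 = +0.7596%.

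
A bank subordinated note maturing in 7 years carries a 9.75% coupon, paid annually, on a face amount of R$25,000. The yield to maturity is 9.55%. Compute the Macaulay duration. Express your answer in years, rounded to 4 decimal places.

5.3959 years

Periodic yield y = 0.0955. Discount each cash flow and weight by its year:
  t   CF        PV=CF/(1+0.0955)^t    t·PV
  1     2,437.50     2,225.0114     2,225.0114
  2     2,437.50     2,031.0465     4,062.0929
  3     2,437.50     1,853.9904     5,561.9712
  4     2,437.50     1,692.3691     6,769.4765
  5     2,437.50     1,544.8372     7,724.1859
  6     2,437.50     1,410.1663     8,460.9978
  7    27,437.50    14,489.6490   101,427.5428
  Σ                 25,247.0699   136,231.2786
Price P = Σ PV = 25,247.0699.
Macaulay duration = Σ(t·PV) / P = 136,231.2786 / 25,247.0699 = 5.39592 years.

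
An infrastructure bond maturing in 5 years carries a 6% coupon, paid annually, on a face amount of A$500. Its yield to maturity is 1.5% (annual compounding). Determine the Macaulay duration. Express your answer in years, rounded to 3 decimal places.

4.521 years

Periodic yield y = 0.015. Discount each cash flow and weight by its year:
  t   CF        PV=CF/(1+0.015)^t    t·PV
  1        30.00        29.5567        29.5567
  2        30.00        29.1199        58.2397
  3        30.00        28.6895        86.0685
  4        30.00        28.2655       113.0621
  5       530.00       491.9780     2,459.8899
  Σ                    607.6095     2,746.8169
Price P = Σ PV = 607.6095.
Macaulay duration = Σ(t·PV) / P = 2,746.8169 / 607.6095 = 4.52069 years.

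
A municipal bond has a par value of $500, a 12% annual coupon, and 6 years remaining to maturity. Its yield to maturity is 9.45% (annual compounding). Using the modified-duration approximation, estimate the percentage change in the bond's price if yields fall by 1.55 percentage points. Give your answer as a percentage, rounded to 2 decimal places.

+6.63%

Periodic yield y = 0.0945. Modified duration first:
  t   CF        PV=CF/(1+0.0945)^t    t·PV
  1        60.00        54.8196        54.8196
  2        60.00        50.0864       100.1728
  3        60.00        45.7619       137.2857
  4        60.00        41.8108       167.2431
  5        60.00        38.2008       191.0040
  6       560.00       325.7568     1,954.5405
  Σ                    556.4362     2,605.0656
P = 556.4362; D_Mac = 4.68170 yrs; D_mod = 4.68170/(1+0.0945) = 4.27748 yrs.
ΔP/P ≈ -D_mod · Δy = -4.27748 × (-0.0155) = +0.066301 = +6.6301%.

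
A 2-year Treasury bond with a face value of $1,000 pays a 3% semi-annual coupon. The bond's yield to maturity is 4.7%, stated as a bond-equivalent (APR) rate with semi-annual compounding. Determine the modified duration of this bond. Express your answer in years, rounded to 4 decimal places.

Periodic yield y = 0.0235. First find Macaulay duration:
  t   CF        PV=CF/(1+0.0235)^t    t·PV
  1        15.00        14.6556        14.6556
  2        15.00        14.3191        28.6382
  3        15.00        13.9903        41.9710
  4     1,015.00       924.9423     3,699.7693
  Σ                    967.9073     3,785.0341
P = 967.9073; Macaulay duration = 3,785.0341 / 967.9073 = 3.91053 half-year periods = 1.95527 years.
Modified duration = D_Mac / (1 + y) = 1.95527 / 1.0235 = 1.91037 years.

1.9104 years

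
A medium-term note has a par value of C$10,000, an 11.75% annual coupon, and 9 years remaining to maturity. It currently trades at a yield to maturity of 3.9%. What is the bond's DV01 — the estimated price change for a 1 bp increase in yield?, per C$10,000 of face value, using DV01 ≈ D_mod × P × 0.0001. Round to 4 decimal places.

C$10.1473

Periodic yield y = 0.039.
  t   CF        PV=CF/(1+0.039)^t    t·PV
  1     1,175.00     1,130.8951     1,130.8951
  2     1,175.00     1,088.4457     2,176.8914
  3     1,175.00     1,047.5897     3,142.7691
  4     1,175.00     1,008.2673     4,033.0691
  5     1,175.00       970.4209     4,852.1044
  6     1,175.00       933.9951     5,603.9704
  7     1,175.00       898.9365     6,292.5558
  8     1,175.00       865.1940     6,921.5518
  9    11,175.00     7,919.6794    71,277.1150
  Σ                 15,863.4237   105,430.9221
P = 15,863.4237; D_Mac = 6.64616 yrs; D_mod = 6.39669 yrs.
DV01 ≈ 6.39669 × 15,863.4237 × 0.0001 = 10.147346.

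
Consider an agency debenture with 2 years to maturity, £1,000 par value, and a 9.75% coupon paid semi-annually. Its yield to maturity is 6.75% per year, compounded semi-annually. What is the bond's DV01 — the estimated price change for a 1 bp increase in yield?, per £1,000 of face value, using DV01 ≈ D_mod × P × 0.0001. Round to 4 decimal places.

Periodic yield y = 0.03375.
  t   CF        PV=CF/(1+0.03375)^t    t·PV
  1        48.75        47.1584        47.1584
  2        48.75        45.6188        91.2375
  3        48.75        44.1294       132.3882
  4     1,048.75       918.3535     3,673.4140
  Σ                  1,055.2601     3,944.1981
P = 1,055.2601; D_Mac = 3.73766 half-year periods = 1.86883 yrs; D_mod = 1.80781 yrs.
DV01 ≈ 1.80781 × 1,055.2601 × 0.0001 = 0.190771.

£0.1908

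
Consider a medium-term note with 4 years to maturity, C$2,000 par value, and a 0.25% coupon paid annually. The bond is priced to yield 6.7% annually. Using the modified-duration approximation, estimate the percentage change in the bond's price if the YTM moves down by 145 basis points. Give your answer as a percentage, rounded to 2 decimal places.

Periodic yield y = 0.067. Modified duration first:
  t   CF        PV=CF/(1+0.067)^t    t·PV
  1         5.00         4.6860         4.6860
  2         5.00         4.3918         8.7836
  3         5.00         4.1160        12.3480
  4     2,005.00     1,546.8803     6,187.5211
  Σ                  1,560.0741     6,213.3387
P = 1,560.0741; D_Mac = 3.98272 yrs; D_mod = 3.98272/(1+0.067) = 3.73263 yrs.
ΔP/P ≈ -D_mod · Δy = -3.73263 × (-0.0145) = +0.054123 = +5.4123%.

+5.41%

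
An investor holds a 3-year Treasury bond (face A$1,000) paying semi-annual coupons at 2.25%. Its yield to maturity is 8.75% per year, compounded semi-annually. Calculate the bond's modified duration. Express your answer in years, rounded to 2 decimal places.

Periodic yield y = 0.04375. First find Macaulay duration:
  t   CF        PV=CF/(1+0.04375)^t    t·PV
  1        11.25        10.7784        10.7784
  2        11.25        10.3267        20.6533
  3        11.25         9.8938        29.6814
  4        11.25         9.4791        37.9164
  5        11.25         9.0818        45.4088
  6     1,011.25       782.1312     4,692.7871
  Σ                    831.6909     4,837.2254
P = 831.6909; Macaulay duration = 4,837.2254 / 831.6909 = 5.81613 half-year periods = 2.90807 years.
Modified duration = D_Mac / (1 + y) = 2.90807 / 1.04375 = 2.78617 years.

2.79 years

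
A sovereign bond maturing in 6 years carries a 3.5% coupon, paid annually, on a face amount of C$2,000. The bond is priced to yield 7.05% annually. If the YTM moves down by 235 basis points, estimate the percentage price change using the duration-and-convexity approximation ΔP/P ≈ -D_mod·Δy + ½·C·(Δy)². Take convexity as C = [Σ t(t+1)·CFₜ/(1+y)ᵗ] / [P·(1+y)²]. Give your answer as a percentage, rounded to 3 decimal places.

With y = 0.0705:
  t   CF        PV=CF/(1+0.0705)^t    t·PV        t(t+1)·PV
  1        70.00        65.3900        65.3900         130.7800
  2        70.00        61.0836       122.1672         366.5017
  3        70.00        57.0608       171.1825         684.7299
  4        70.00        53.3030       213.2119       1,066.0593
  5        70.00        49.7926       248.9629       1,493.7776
  6     2,070.00     1,375.4674     8,252.8047      57,769.6327
  Σ                  1,662.0974     9,073.7191      61,511.4811
P = 1,662.0974; D_Mac = 5.45920 yrs; D_mod = 5.09967 yrs; C = 32.29434.
Duration effect: -5.09967 × (-0.0235) = +0.119842
Convexity effect: 0.5 × 32.29434 × (-0.0235)² = +0.0089173
ΔP/P ≈ +0.119842 + 0.0089173 = +0.128760 = +12.8760%.

+12.876%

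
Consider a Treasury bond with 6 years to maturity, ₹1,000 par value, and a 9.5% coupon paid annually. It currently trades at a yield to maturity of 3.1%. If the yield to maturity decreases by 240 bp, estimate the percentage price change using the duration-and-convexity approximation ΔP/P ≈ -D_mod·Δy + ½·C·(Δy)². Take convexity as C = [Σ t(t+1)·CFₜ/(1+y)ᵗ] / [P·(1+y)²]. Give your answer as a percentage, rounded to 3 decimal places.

With y = 0.031:
  t   CF        PV=CF/(1+0.031)^t    t·PV        t(t+1)·PV
  1        95.00        92.1435        92.1435         184.2871
  2        95.00        89.3730       178.7460         536.2379
  3        95.00        86.6857       260.0572       1,040.2288
  4        95.00        84.0793       336.3171       1,681.5854
  5        95.00        81.5512       407.7559       2,446.5356
  6     1,095.00       911.7214     5,470.3281      38,292.2969
  Σ                  1,345.5541     6,745.3479      44,181.1717
P = 1,345.5541; D_Mac = 5.01306 yrs; D_mod = 4.86233 yrs; C = 30.89006.
Duration effect: -4.86233 × (-0.024) = +0.116696
Convexity effect: 0.5 × 30.89006 × (-0.024)² = +0.0088963
ΔP/P ≈ +0.116696 + 0.0088963 = +0.125592 = +12.5592%.

+12.559%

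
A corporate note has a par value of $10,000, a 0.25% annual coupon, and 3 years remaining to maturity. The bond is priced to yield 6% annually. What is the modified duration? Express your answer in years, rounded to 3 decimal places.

Periodic yield y = 0.06. First find Macaulay duration:
  t   CF        PV=CF/(1+0.06)^t    t·PV
  1        25.00        23.5849        23.5849
  2        25.00        22.2499        44.4998
  3    10,025.00     8,417.1833    25,251.5499
  Σ                  8,463.0181    25,319.6347
P = 8,463.0181; Macaulay duration = 25,319.6347 / 8,463.0181 = 2.99180 years.
Modified duration = D_Mac / (1 + y) = 2.99180 / 1.06 = 2.82245 years.

2.822 years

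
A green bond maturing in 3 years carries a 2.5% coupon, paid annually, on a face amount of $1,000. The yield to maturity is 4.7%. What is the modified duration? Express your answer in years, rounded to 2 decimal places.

2.79 years

Periodic yield y = 0.047. First find Macaulay duration:
  t   CF        PV=CF/(1+0.047)^t    t·PV
  1        25.00        23.8777        23.8777
  2        25.00        22.8059        45.6117
  3     1,025.00       893.0665     2,679.1996
  Σ                    939.7502     2,748.6891
P = 939.7502; Macaulay duration = 2,748.6891 / 939.7502 = 2.92491 years.
Modified duration = D_Mac / (1 + y) = 2.92491 / 1.047 = 2.79361 years.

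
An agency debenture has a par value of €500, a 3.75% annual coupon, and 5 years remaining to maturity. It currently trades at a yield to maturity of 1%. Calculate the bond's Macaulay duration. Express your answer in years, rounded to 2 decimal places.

4.68 years

Periodic yield y = 0.01. Discount each cash flow and weight by its year:
  t   CF        PV=CF/(1+0.01)^t    t·PV
  1        18.75        18.5644        18.5644
  2        18.75        18.3806        36.7611
  3        18.75        18.1986        54.5957
  4        18.75        18.0184        72.0735
  5       518.75       493.5728     2,467.8641
  Σ                    566.7347     2,649.8588
Price P = Σ PV = 566.7347.
Macaulay duration = Σ(t·PV) / P = 2,649.8588 / 566.7347 = 4.67566 years.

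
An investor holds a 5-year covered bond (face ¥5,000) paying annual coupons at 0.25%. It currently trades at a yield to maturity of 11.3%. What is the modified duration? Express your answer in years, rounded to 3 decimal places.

Periodic yield y = 0.113. First find Macaulay duration:
  t   CF        PV=CF/(1+0.113)^t    t·PV
  1        12.50        11.2309        11.2309
  2        12.50        10.0907        20.1813
  3        12.50         9.0662        27.1986
  4        12.50         8.1457        32.5829
  5     5,012.50     2,934.8004    14,674.0018
  Σ                  2,973.3338    14,765.1955
P = 2,973.3338; Macaulay duration = 14,765.1955 / 2,973.3338 = 4.96587 years.
Modified duration = D_Mac / (1 + y) = 4.96587 / 1.113 = 4.46170 years.

4.462 years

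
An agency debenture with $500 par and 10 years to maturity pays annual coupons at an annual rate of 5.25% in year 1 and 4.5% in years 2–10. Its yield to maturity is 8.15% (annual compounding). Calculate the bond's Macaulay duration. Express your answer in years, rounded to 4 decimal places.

7.8997 years

Periodic yield y = 0.0815. Discount each cash flow and weight by its year:
  t   CF        PV=CF/(1+0.0815)^t    t·PV
  1        26.25        24.2718        24.2718
  2        22.50        19.2367        38.4733
  3        22.50        17.7870        53.3610
  4        22.50        16.4466        65.7864
  5        22.50        15.2072        76.0361
  6        22.50        14.0612        84.3674
  7        22.50        13.0016        91.0112
  8        22.50        12.0218        96.1746
  9        22.50        11.1159       100.0429
  10      522.50       238.6828     2,386.8276
  Σ                    381.8326     3,016.3525
Price P = Σ PV = 381.8326.
Macaulay duration = Σ(t·PV) / P = 3,016.3525 / 381.8326 = 7.89967 years.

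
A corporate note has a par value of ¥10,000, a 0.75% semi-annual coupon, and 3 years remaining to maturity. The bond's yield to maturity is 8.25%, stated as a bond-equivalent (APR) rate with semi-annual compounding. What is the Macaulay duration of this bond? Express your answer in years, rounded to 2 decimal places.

2.97 years

Periodic yield y = 0.04125. Discount each cash flow and weight by its period:
  t   CF        PV=CF/(1+0.04125)^t    t·PV
  1        37.50        36.0144        36.0144
  2        37.50        34.5877        69.1753
  3        37.50        33.2174        99.6523
  4        37.50        31.9015       127.6060
  5        37.50        30.6377       153.1885
  6    10,037.50     7,875.8144    47,254.8863
  Σ                  8,042.1731    47,740.5229
Price P = Σ PV = 8,042.1731.
Macaulay duration = Σ(t·PV) / P = 47,740.5229 / 8,042.1731 = 5.93627 half-year periods.
In years: 5.93627 / 2 = 2.96814 years.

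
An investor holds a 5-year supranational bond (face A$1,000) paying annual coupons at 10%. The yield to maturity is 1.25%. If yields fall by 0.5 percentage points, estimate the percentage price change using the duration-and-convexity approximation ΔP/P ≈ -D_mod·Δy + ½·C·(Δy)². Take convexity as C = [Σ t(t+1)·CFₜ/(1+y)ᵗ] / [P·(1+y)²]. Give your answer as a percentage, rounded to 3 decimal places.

With y = 0.0125:
  t   CF        PV=CF/(1+0.0125)^t    t·PV        t(t+1)·PV
  1       100.00        98.7654        98.7654         197.5309
  2       100.00        97.5461       195.0922         585.2766
  3       100.00        96.3418       289.0255       1,156.1020
  4       100.00        95.1524       380.6097       1,903.0486
  5     1,100.00     1,033.7548     5,168.7738      31,012.6430
  Σ                  1,421.5606     6,132.2667      34,854.6011
P = 1,421.5606; D_Mac = 4.31376 yrs; D_mod = 4.26050 yrs; C = 23.91689.
Duration effect: -4.26050 × (-0.005) = +0.021303
Convexity effect: 0.5 × 23.91689 × (-0.005)² = +0.0002990
ΔP/P ≈ +0.021303 + 0.0002990 = +0.021601 = +2.1601%.

+2.160%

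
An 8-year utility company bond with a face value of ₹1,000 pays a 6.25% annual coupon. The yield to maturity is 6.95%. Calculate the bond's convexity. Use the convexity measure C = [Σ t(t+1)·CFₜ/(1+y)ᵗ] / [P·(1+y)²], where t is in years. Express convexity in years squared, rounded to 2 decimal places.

47.43

With y = 0.0695:
  t   CF        PV=CF/(1+0.0695)^t    t·PV        t(t+1)·PV
  1        62.50        58.4385        58.4385         116.8770
  2        62.50        54.6410       109.2819         327.8458
  3        62.50        51.0902       153.2706         613.0825
  4        62.50        47.7702       191.0807         955.4036
  5        62.50        44.6659       223.3295       1,339.9769
  6        62.50        41.7633       250.5801       1,754.0605
  7        62.50        39.0494       273.3459       2,186.7671
  8     1,062.50       620.7013     4,965.6101      44,690.4908
  Σ                    958.1198     6,224.9373      51,984.5042
P = 958.1198.
Convexity = Σ t(t+1)·PV / [P·(1+y)²] = 51,984.5042 / (958.1198 × 1.143830) = 47.43430.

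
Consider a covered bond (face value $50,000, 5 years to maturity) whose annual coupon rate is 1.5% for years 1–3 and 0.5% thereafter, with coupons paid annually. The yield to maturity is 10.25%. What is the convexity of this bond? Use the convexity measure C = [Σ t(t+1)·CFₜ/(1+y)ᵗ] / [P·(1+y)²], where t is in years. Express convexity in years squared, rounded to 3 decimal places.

23.539

With y = 0.1025:
  t   CF        PV=CF/(1+0.1025)^t    t·PV        t(t+1)·PV
  1       750.00       680.2721       680.2721       1,360.5442
  2       750.00       617.0269     1,234.0537       3,702.1611
  3       750.00       559.6615     1,678.9846       6,715.9386
  4       250.00       169.2098       676.8394       3,384.1968
  5    50,250.00    30,849.1410   154,245.7050     925,474.2297
  Σ                 32,875.3113   158,515.8548     940,637.0704
P = 32,875.3113.
Convexity = Σ t(t+1)·PV / [P·(1+y)²] = 940,637.0704 / (32,875.3113 × 1.215506) = 23.53938.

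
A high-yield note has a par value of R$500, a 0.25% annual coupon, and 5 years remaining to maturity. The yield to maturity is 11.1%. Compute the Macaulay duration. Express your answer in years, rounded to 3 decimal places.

Periodic yield y = 0.111. Discount each cash flow and weight by its year:
  t   CF        PV=CF/(1+0.111)^t    t·PV
  1         1.25         1.1251         1.1251
  2         1.25         1.0127         2.0254
  3         1.25         0.9115         2.7346
  4         1.25         0.8205         3.2818
  5       501.25       296.1311     1,480.6557
  Σ                    300.0009     1,489.8226
Price P = Σ PV = 300.0009.
Macaulay duration = Σ(t·PV) / P = 1,489.8226 / 300.0009 = 4.96606 years.

4.966 years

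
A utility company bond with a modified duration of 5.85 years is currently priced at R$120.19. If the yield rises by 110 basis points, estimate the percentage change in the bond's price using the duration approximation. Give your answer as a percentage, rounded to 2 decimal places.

-6.44%

Duration approximation: ΔP/P ≈ -D_mod · Δy = -5.85 × (+0.011) = -0.064350.
As a percentage: -6.4350%.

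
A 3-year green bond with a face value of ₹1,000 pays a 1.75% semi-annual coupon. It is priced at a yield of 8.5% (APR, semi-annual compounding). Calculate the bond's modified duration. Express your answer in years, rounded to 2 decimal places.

2.81 years

Periodic yield y = 0.0425. First find Macaulay duration:
  t   CF        PV=CF/(1+0.0425)^t    t·PV
  1         8.75         8.3933         8.3933
  2         8.75         8.0511        16.1022
  3         8.75         7.7229        23.1687
  4         8.75         7.4080        29.6322
  5         8.75         7.1060        35.5302
  6     1,008.75       785.8274     4,714.9644
  Σ                    824.5088     4,827.7910
P = 824.5088; Macaulay duration = 4,827.7910 / 824.5088 = 5.85535 half-year periods = 2.92768 years.
Modified duration = D_Mac / (1 + y) = 2.92768 / 1.0425 = 2.80832 years.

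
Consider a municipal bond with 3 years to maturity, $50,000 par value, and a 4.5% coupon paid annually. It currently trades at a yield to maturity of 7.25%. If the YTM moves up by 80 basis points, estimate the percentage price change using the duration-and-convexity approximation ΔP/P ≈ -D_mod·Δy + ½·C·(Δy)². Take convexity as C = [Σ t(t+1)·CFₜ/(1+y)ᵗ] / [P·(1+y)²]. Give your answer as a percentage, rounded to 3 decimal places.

-2.107%

With y = 0.0725:
  t   CF        PV=CF/(1+0.0725)^t    t·PV        t(t+1)·PV
  1     2,250.00     2,097.9021     2,097.9021       4,195.8042
  2     2,250.00     1,956.0859     3,912.1717      11,736.5152
  3    52,250.00    42,353.9961   127,061.9883     508,247.9531
  Σ                 46,407.9841   133,072.0621     524,180.2725
P = 46,407.9841; D_Mac = 2.86744 yrs; D_mod = 2.67360 yrs; C = 9.81959.
Duration effect: -2.67360 × (+0.008) = -0.021389
Convexity effect: 0.5 × 9.81959 × (0.008)² = +0.0003142
ΔP/P ≈ -0.021389 + 0.0003142 = -0.021075 = -2.1075%.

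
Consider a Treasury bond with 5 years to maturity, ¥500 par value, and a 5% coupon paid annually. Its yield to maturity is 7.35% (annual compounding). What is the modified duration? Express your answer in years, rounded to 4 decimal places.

4.2097 years

Periodic yield y = 0.0735. First find Macaulay duration:
  t   CF        PV=CF/(1+0.0735)^t    t·PV
  1        25.00        23.2883        23.2883
  2        25.00        21.6938        43.3876
  3        25.00        20.2085        60.6255
  4        25.00        18.8249        75.2995
  5       525.00       368.2553     1,841.2767
  Σ                    452.2708     2,043.8776
P = 452.2708; Macaulay duration = 2,043.8776 / 452.2708 = 4.51915 years.
Modified duration = D_Mac / (1 + y) = 4.51915 / 1.0735 = 4.20973 years.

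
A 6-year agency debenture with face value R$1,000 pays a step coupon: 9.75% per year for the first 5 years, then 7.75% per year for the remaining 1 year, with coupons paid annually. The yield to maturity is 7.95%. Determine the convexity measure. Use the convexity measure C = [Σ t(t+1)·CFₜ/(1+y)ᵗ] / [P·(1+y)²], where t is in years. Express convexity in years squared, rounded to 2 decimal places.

26.96

With y = 0.0795:
  t   CF        PV=CF/(1+0.0795)^t    t·PV        t(t+1)·PV
  1        97.50        90.3196        90.3196         180.6392
  2        97.50        83.6680       167.3360         502.0079
  3        97.50        77.5062       232.5187         930.0749
  4        97.50        71.7983       287.1931       1,435.9656
  5        97.50        66.5107       332.5534       1,995.3204
  6     1,077.50       680.8970     4,085.3818      28,597.6726
  Σ                  1,070.6997     5,195.3026      33,641.6805
P = 1,070.6997.
Convexity = Σ t(t+1)·PV / [P·(1+y)²] = 33,641.6805 / (1,070.6997 × 1.165320) = 26.96278.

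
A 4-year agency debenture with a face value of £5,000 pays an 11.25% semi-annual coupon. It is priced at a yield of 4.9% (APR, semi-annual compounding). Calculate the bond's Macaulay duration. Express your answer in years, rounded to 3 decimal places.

Periodic yield y = 0.0245. Discount each cash flow and weight by its period:
  t   CF        PV=CF/(1+0.0245)^t    t·PV
  1       281.25       274.5242       274.5242
  2       281.25       267.9592       535.9183
  3       281.25       261.5512       784.6535
  4       281.25       255.2964     1,021.1856
  5       281.25       249.1912     1,245.9560
  6       281.25       243.2320     1,459.3921
  7       281.25       237.4153     1,661.9074
  8     5,281.25     4,351.5204    34,812.1632
  Σ                  6,140.6899    41,795.7004
Price P = Σ PV = 6,140.6899.
Macaulay duration = Σ(t·PV) / P = 41,795.7004 / 6,140.6899 = 6.80635 half-year periods.
In years: 6.80635 / 2 = 3.40318 years.

3.403 years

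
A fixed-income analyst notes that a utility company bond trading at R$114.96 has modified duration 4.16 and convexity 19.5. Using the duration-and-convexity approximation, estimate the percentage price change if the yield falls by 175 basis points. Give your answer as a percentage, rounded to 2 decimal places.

+7.58%

Duration effect: -D_mod·Δy = -4.16 × (-0.0175) = +0.072800
Convexity effect: ½·C·(Δy)² = 0.5 × 19.5 × (-0.0175)² = +0.0029859375
ΔP/P ≈ +0.072800 + 0.0029859375 = +0.0757859375
= +7.57859375%.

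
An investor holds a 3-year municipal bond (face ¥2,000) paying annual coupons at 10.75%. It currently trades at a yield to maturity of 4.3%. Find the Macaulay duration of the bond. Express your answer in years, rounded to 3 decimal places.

2.741 years

Periodic yield y = 0.043. Discount each cash flow and weight by its year:
  t   CF        PV=CF/(1+0.043)^t    t·PV
  1       215.00       206.1361       206.1361
  2       215.00       197.6377       395.2754
  3     2,215.00     1,952.1843     5,856.5528
  Σ                  2,355.9581     6,457.9644
Price P = Σ PV = 2,355.9581.
Macaulay duration = Σ(t·PV) / P = 6,457.9644 / 2,355.9581 = 2.74112 years.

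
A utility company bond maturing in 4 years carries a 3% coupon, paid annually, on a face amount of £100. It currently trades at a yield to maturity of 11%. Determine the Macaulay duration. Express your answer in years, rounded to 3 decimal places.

3.798 years

Periodic yield y = 0.11. Discount each cash flow and weight by its year:
  t   CF        PV=CF/(1+0.11)^t    t·PV
  1         3.00         2.7027         2.7027
  2         3.00         2.4349         4.8697
  3         3.00         2.1936         6.5807
  4       103.00        67.8493       271.3972
  Σ                     75.1804       285.5503
Price P = Σ PV = 75.1804.
Macaulay duration = Σ(t·PV) / P = 285.5503 / 75.1804 = 3.79820 years.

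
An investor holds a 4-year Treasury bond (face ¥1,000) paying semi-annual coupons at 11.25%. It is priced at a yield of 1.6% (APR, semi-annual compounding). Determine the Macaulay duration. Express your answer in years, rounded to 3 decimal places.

3.440 years

Periodic yield y = 0.008. Discount each cash flow and weight by its period:
  t   CF        PV=CF/(1+0.008)^t    t·PV
  1        56.25        55.8036        55.8036
  2        56.25        55.3607       110.7214
  3        56.25        54.9213       164.7639
  4        56.25        54.4854       217.9417
  5        56.25        54.0530       270.2650
  6        56.25        53.6240       321.7441
  7        56.25        53.1984       372.3890
  8     1,056.25       991.0201     7,928.1608
  Σ                  1,372.4666     9,441.7896
Price P = Σ PV = 1,372.4666.
Macaulay duration = Σ(t·PV) / P = 9,441.7896 / 1,372.4666 = 6.87943 half-year periods.
In years: 6.87943 / 2 = 3.43972 years.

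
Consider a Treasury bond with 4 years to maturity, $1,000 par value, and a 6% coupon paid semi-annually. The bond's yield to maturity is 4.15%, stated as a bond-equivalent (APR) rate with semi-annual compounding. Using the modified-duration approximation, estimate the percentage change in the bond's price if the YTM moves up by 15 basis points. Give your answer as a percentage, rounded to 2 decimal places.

-0.53%

Periodic yield y = 0.02075. Modified duration first:
  t   CF        PV=CF/(1+0.02075)^t    t·PV
  1        30.00        29.3902        29.3902
  2        30.00        28.7927        57.5854
  3        30.00        28.2074        84.6222
  4        30.00        27.6340       110.5360
  5        30.00        27.0722       135.3612
  6        30.00        26.5219       159.1315
  7        30.00        25.9828       181.8794
  8     1,030.00       873.9410     6,991.5280
  Σ                  1,067.5422     7,750.0340
P = 1,067.5422; D_Mac = 7.25970 half-year periods = 3.62985 yrs; D_mod = 3.62985/(1+0.02075) = 3.55606 yrs.
ΔP/P ≈ -D_mod · Δy = -3.55606 × (+0.0015) = -0.005334 = -0.5334%.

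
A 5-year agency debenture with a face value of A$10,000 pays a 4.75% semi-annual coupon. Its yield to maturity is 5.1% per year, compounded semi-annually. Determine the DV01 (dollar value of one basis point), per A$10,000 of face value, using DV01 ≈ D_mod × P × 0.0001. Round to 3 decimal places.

Periodic yield y = 0.0255.
  t   CF        PV=CF/(1+0.0255)^t    t·PV
  1       237.50       231.5943       231.5943
  2       237.50       225.8355       451.6711
  3       237.50       220.2199       660.6598
  4       237.50       214.7440       858.9758
  5       237.50       209.4042     1,047.0208
  6       237.50       204.1971     1,225.1828
  7       237.50       199.1196     1,393.8370
  8       237.50       194.1683     1,553.3463
  9       237.50       189.3401     1,704.0610
  10   10,237.50     7,958.6108    79,586.1081
  Σ                  9,847.2338    88,712.4571
P = 9,847.2338; D_Mac = 9.00887 half-year periods = 4.50444 yrs; D_mod = 4.39243 yrs.
DV01 ≈ 4.39243 × 9,847.2338 × 0.0001 = 4.325327.

A$4.325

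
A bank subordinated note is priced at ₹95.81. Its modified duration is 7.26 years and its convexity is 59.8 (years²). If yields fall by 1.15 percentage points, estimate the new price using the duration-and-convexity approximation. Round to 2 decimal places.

₹104.19

Duration effect: -D_mod·Δy = -7.26 × (-0.0115) = +0.083490
Convexity effect: ½·C·(Δy)² = 0.5 × 59.8 × (-0.0115)² = +0.003954275
ΔP/P ≈ +0.083490 + 0.003954275 = +0.087444275
New price ≈ 95.81 × (1 + 0.087444275) = 104.18803598775.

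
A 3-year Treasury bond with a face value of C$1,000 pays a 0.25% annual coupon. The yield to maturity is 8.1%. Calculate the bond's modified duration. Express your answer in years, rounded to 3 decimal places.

2.767 years

Periodic yield y = 0.081. First find Macaulay duration:
  t   CF        PV=CF/(1+0.081)^t    t·PV
  1         2.50         2.3127         2.3127
  2         2.50         2.1394         4.2788
  3     1,002.50       793.6103     2,380.8309
  Σ                    798.0624     2,387.4224
P = 798.0624; Macaulay duration = 2,387.4224 / 798.0624 = 2.99152 years.
Modified duration = D_Mac / (1 + y) = 2.99152 / 1.081 = 2.76737 years.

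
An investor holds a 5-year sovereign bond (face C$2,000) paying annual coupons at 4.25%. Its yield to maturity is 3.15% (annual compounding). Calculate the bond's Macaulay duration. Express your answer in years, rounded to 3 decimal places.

Periodic yield y = 0.0315. Discount each cash flow and weight by its year:
  t   CF        PV=CF/(1+0.0315)^t    t·PV
  1        85.00        82.4043        82.4043
  2        85.00        79.8878       159.7756
  3        85.00        77.4482       232.3445
  4        85.00        75.0831       300.3323
  5     2,085.00     1,785.5002     8,927.5009
  Σ                  2,100.3235     9,702.3576
Price P = Σ PV = 2,100.3235.
Macaulay duration = Σ(t·PV) / P = 9,702.3576 / 2,100.3235 = 4.61946 years.

4.619 years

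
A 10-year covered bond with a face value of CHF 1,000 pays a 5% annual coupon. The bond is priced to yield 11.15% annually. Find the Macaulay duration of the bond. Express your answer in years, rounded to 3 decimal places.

Periodic yield y = 0.1115. Discount each cash flow and weight by its year:
  t   CF        PV=CF/(1+0.1115)^t    t·PV
  1        50.00        44.9843        44.9843
  2        50.00        40.4717        80.9433
  3        50.00        36.4118       109.2353
  4        50.00        32.7591       131.0365
  5        50.00        29.4729       147.3644
  6        50.00        26.5163       159.0979
  7        50.00        23.8563       166.9943
  8        50.00        21.4632       171.7055
  9        50.00        19.3101       173.7910
  10    1,050.00       364.8334     3,648.3343
  Σ                    640.0791     4,833.4868
Price P = Σ PV = 640.0791.
Macaulay duration = Σ(t·PV) / P = 4,833.4868 / 640.0791 = 7.55139 years.

7.551 years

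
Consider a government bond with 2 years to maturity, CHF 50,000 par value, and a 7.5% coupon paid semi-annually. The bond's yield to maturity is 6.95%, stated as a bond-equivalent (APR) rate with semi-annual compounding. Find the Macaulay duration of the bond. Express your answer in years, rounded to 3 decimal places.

Periodic yield y = 0.03475. Discount each cash flow and weight by its period:
  t   CF        PV=CF/(1+0.03475)^t    t·PV
  1     1,875.00     1,812.0319     1,812.0319
  2     1,875.00     1,751.1784     3,502.3569
  3     1,875.00     1,692.3686     5,077.1059
  4    51,875.00    45,249.7693   180,999.0772
  Σ                 50,505.3483   191,390.5719
Price P = Σ PV = 50,505.3483.
Macaulay duration = Σ(t·PV) / P = 191,390.5719 / 50,505.3483 = 3.78951 half-year periods.
In years: 3.78951 / 2 = 1.89476 years.

1.895 years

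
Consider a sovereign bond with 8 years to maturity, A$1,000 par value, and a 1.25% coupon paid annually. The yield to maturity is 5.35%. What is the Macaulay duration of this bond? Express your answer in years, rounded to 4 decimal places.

7.5932 years

Periodic yield y = 0.0535. Discount each cash flow and weight by its year:
  t   CF        PV=CF/(1+0.0535)^t    t·PV
  1        12.50        11.8652        11.8652
  2        12.50        11.2627        22.5253
  3        12.50        10.6907        32.0721
  4        12.50        10.1478        40.5912
  5        12.50         9.6325        48.1623
  6        12.50         9.1433        54.8598
  7        12.50         8.6790        60.7528
  8     1,012.50       667.2963     5,338.3703
  Σ                    738.7174     5,609.1991
Price P = Σ PV = 738.7174.
Macaulay duration = Σ(t·PV) / P = 5,609.1991 / 738.7174 = 7.59316 years.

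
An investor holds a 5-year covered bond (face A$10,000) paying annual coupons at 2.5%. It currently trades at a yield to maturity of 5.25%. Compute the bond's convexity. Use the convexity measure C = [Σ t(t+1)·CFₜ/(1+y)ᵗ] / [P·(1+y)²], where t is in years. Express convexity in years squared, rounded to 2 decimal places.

25.24

With y = 0.0525:
  t   CF        PV=CF/(1+0.0525)^t    t·PV        t(t+1)·PV
  1       250.00       237.5297       237.5297         475.0594
  2       250.00       225.6814       451.3628       1,354.0885
  3       250.00       214.4241       643.2724       2,573.0898
  4       250.00       203.7284       814.9136       4,074.5682
  5    10,250.00     7,936.2135    39,681.0675     238,086.4051
  Σ                  8,817.5772    41,828.1461     246,563.2109
P = 8,817.5772.
Convexity = Σ t(t+1)·PV / [P·(1+y)²] = 246,563.2109 / (8,817.5772 × 1.107756) = 25.24264.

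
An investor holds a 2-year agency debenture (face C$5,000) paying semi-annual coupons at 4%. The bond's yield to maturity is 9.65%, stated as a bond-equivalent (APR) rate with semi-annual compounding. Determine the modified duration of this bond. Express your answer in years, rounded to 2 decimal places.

Periodic yield y = 0.04825. First find Macaulay duration:
  t   CF        PV=CF/(1+0.04825)^t    t·PV
  1       100.00        95.3971        95.3971
  2       100.00        91.0060       182.0121
  3       100.00        86.8171       260.4514
  4     5,100.00     4,223.8714    16,895.4858
  Σ                  4,497.0917    17,433.3463
P = 4,497.0917; Macaulay duration = 17,433.3463 / 4,497.0917 = 3.87658 half-year periods = 1.93829 years.
Modified duration = D_Mac / (1 + y) = 1.93829 / 1.04825 = 1.84907 years.

1.85 years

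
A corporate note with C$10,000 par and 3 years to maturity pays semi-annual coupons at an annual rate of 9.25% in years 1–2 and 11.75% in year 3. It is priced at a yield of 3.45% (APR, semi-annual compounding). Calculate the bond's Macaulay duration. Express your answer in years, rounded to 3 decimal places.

2.714 years

Periodic yield y = 0.01725. Discount each cash flow and weight by its period:
  t   CF        PV=CF/(1+0.01725)^t    t·PV
  1       462.50       454.6572       454.6572
  2       462.50       446.9473       893.8946
  3       462.50       439.3682     1,318.1047
  4       462.50       431.9176     1,727.6706
  5       587.50       539.3484     2,696.7419
  6    10,587.50     9,554.9239    57,329.5434
  Σ                 11,867.1626    64,420.6123
Price P = Σ PV = 11,867.1626.
Macaulay duration = Σ(t·PV) / P = 64,420.6123 / 11,867.1626 = 5.42848 half-year periods.
In years: 5.42848 / 2 = 2.71424 years.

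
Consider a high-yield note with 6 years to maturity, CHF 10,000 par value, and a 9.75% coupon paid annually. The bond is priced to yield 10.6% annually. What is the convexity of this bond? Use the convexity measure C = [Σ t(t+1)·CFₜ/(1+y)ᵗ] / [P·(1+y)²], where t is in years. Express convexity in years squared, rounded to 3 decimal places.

25.259

With y = 0.106:
  t   CF        PV=CF/(1+0.106)^t    t·PV        t(t+1)·PV
  1       975.00       881.5552       881.5552       1,763.1103
  2       975.00       797.0661     1,594.1323       4,782.3969
  3       975.00       720.6746     2,162.0239       8,648.0956
  4       975.00       651.6045     2,606.4182      13,032.0910
  5       975.00       589.1542     2,945.7710      17,674.6261
  6    10,975.00     5,996.1677    35,977.0059     251,839.0414
  Σ                  9,636.2223    46,166.9065     297,739.3612
P = 9,636.2223.
Convexity = Σ t(t+1)·PV / [P·(1+y)²] = 297,739.3612 / (9,636.2223 × 1.223236) = 25.25918.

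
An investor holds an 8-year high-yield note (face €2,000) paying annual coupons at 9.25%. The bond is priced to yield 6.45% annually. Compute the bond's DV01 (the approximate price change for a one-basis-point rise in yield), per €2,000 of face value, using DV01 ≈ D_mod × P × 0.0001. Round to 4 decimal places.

Periodic yield y = 0.0645.
  t   CF        PV=CF/(1+0.0645)^t    t·PV
  1       185.00       173.7905       173.7905
  2       185.00       163.2602       326.5205
  3       185.00       153.3680       460.1040
  4       185.00       144.0751       576.3006
  5       185.00       135.3454       676.7268
  6       185.00       127.1445       762.8673
  7       185.00       119.4406       836.0844
  8     2,185.00     1,325.2143    10,601.7144
  Σ                  2,341.6387    14,414.1085
P = 2,341.6387; D_Mac = 6.15556 yrs; D_mod = 5.78259 yrs.
DV01 ≈ 5.78259 × 2,341.6387 × 0.0001 = 1.354073.

€1.3541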